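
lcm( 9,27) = 27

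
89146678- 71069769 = 18076909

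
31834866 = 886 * 35931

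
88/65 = 1 + 23/65  =  1.35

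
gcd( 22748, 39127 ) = 11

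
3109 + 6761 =9870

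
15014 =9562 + 5452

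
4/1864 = 1/466  =  0.00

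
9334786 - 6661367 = 2673419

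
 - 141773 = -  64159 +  - 77614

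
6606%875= 481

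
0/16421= 0 = 0.00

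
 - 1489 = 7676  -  9165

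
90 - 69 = 21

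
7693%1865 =233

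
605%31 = 16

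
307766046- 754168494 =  - 446402448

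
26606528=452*58864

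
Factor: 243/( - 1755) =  - 3^2*5^(  -  1 ) * 13^( - 1) = - 9/65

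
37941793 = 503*75431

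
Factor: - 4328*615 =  - 2^3*3^1* 5^1*41^1 *541^1 = -  2661720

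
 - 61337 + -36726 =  -98063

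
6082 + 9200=15282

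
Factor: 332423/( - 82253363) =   -  7^1 * 13^2*281^1*82253363^( -1)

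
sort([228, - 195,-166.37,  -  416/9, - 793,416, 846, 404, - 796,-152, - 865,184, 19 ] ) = [ - 865, - 796,- 793, - 195,-166.37, - 152, - 416/9, 19, 184, 228 , 404,416,846 ] 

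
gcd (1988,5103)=7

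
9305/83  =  112 + 9/83=   112.11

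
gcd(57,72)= 3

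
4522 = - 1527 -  - 6049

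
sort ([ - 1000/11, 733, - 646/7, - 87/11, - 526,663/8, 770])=[  -  526,- 646/7,  -  1000/11, - 87/11, 663/8,733, 770] 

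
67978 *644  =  43777832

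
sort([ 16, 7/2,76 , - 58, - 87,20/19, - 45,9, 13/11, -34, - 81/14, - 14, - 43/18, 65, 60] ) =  [ - 87, - 58,  -  45,-34, - 14, - 81/14, - 43/18,20/19, 13/11, 7/2, 9,  16, 60,65,  76]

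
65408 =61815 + 3593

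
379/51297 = 379/51297=0.01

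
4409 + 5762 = 10171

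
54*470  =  25380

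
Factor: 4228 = 2^2*7^1*151^1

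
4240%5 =0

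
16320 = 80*204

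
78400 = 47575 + 30825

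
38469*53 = 2038857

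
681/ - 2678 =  - 1 + 1997/2678 = - 0.25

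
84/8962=42/4481 = 0.01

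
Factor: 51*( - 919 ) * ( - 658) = 30839802=2^1*3^1 * 7^1*17^1*47^1*919^1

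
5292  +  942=6234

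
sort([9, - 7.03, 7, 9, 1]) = [ - 7.03,  1, 7, 9,  9]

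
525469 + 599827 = 1125296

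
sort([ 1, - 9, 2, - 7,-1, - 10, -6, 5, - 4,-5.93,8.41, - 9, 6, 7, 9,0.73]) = [- 10,  -  9, - 9, - 7 , - 6, - 5.93,  -  4 , - 1, 0.73,1,2, 5, 6,  7,  8.41, 9] 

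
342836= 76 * 4511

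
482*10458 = 5040756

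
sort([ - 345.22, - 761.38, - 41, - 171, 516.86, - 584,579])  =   [-761.38, -584, - 345.22, - 171,-41, 516.86,  579 ] 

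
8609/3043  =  8609/3043 = 2.83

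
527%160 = 47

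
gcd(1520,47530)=10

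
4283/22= 194 + 15/22  =  194.68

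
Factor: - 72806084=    - 2^2 *13^1*37^1*79^1*479^1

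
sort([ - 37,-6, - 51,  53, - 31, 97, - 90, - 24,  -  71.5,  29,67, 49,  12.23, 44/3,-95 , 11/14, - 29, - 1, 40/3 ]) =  [ - 95 ,-90,-71.5, - 51, - 37, - 31, - 29,-24,  -  6, - 1,11/14, 12.23, 40/3, 44/3, 29, 49, 53, 67,97]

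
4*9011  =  36044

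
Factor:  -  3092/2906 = - 2^1*773^1*1453^(  -  1 ) = - 1546/1453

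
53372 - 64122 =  - 10750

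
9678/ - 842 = -12 + 213/421 = -11.49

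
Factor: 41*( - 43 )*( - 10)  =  17630 =2^1*5^1*41^1*43^1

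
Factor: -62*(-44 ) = 2728  =  2^3*11^1*31^1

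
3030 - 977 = 2053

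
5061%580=421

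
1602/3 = 534 =534.00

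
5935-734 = 5201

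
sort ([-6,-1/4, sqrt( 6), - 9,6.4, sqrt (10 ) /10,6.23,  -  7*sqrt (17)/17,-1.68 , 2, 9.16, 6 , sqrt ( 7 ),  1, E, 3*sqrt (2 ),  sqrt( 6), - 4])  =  [  -  9,-6,-4, - 7*sqrt( 17)/17, - 1.68,  -  1/4, sqrt(10)/10, 1, 2,sqrt( 6 ),sqrt(6), sqrt( 7), E, 3 * sqrt(2),6, 6.23, 6.4,9.16 ] 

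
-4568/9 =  - 508 + 4/9=-507.56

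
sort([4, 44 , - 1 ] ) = [ -1, 4, 44]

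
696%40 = 16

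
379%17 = 5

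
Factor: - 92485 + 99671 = 7186=2^1*3593^1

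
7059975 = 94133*75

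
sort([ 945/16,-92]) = [ - 92, 945/16 ]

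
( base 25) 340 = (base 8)3667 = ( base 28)2ef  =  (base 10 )1975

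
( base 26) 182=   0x376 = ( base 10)886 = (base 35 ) PB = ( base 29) 11G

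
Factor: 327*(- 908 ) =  - 2^2 * 3^1*109^1*227^1 = -  296916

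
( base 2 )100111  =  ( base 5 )124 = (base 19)21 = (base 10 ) 39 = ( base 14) 2b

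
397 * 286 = 113542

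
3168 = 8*396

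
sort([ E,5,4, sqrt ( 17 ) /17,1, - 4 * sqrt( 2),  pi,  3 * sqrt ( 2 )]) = [ - 4*sqrt ( 2 ), sqrt ( 17 )/17,  1,  E, pi, 4,  3*sqrt ( 2),5 ]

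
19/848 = 19/848 = 0.02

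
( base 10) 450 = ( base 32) E2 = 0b111000010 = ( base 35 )cu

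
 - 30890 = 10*( - 3089) 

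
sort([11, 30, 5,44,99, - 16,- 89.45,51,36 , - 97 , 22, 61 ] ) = [ - 97,-89.45,-16,5,11, 22, 30,36, 44, 51, 61 , 99 ]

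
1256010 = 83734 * 15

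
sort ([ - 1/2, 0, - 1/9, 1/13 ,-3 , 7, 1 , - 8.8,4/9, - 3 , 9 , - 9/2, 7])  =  [ - 8.8,-9/2,- 3,-3, - 1/2, - 1/9, 0, 1/13, 4/9, 1, 7,7, 9 ] 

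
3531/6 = 1177/2 = 588.50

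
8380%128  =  60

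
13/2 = 6+1/2 = 6.50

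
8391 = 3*2797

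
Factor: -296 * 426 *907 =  - 2^4* 3^1*37^1*71^1*907^1 = -  114369072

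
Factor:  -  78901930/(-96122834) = 5^1*17^1* 857^(-1)*56081^( - 1 ) *464129^1  =  39450965/48061417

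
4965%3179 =1786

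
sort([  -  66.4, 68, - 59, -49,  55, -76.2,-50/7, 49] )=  [-76.2, - 66.4 , - 59, - 49, - 50/7, 49, 55,68]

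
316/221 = 1 + 95/221 = 1.43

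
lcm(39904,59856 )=119712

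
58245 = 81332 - 23087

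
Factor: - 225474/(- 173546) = 112737/86773= 3^1  *  19^( - 1) * 4567^( - 1) * 37579^1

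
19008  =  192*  99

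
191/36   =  191/36=5.31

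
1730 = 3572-1842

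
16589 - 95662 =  -79073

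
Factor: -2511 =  - 3^4*31^1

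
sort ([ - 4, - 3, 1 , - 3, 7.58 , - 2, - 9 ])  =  [ - 9, - 4, - 3, - 3, - 2 , 1,7.58 ] 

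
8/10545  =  8/10545 =0.00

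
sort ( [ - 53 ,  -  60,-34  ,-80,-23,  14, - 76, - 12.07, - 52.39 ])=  [ - 80, - 76, - 60,-53,-52.39 ,- 34,-23 , - 12.07, 14]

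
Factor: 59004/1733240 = 2^( - 1 )* 3^2*5^( - 1)*11^1*149^1*43331^( - 1 ) = 14751/433310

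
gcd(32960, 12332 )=4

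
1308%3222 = 1308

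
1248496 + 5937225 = 7185721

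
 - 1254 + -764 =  - 2018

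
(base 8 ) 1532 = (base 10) 858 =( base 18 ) 2BC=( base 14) 454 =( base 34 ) P8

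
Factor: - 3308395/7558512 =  - 2^( - 4)*3^( - 1)*5^1*13^( - 1) * 12113^ ( - 1)*661679^1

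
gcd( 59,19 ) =1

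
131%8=3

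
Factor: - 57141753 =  - 3^1*19047251^1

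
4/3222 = 2/1611  =  0.00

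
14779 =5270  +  9509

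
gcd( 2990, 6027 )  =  1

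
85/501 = 85/501 = 0.17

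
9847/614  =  16 + 23/614 =16.04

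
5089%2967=2122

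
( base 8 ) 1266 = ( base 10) 694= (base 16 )2b6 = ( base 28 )om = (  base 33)L1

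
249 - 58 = 191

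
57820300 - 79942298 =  - 22121998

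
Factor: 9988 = 2^2*11^1*227^1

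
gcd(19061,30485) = 7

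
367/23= 367/23 = 15.96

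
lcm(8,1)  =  8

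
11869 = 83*143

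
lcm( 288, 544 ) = 4896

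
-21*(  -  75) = 1575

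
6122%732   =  266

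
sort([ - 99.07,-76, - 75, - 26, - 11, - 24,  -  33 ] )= [ - 99.07,- 76, - 75,-33, - 26, - 24 ,-11]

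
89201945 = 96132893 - 6930948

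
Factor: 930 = 2^1 * 3^1 * 5^1*31^1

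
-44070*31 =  - 1366170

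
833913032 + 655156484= 1489069516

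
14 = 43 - 29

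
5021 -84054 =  - 79033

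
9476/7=9476/7 = 1353.71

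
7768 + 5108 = 12876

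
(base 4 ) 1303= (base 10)115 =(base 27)47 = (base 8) 163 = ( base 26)4B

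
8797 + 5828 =14625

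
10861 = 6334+4527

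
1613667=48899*33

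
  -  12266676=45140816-57407492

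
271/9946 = 271/9946 = 0.03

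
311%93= 32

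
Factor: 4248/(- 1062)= - 4 = - 2^2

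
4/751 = 4/751=0.01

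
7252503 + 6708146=13960649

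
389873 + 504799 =894672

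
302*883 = 266666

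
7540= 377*20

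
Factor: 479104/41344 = 197/17 = 17^( - 1 )*197^1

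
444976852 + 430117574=875094426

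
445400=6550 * 68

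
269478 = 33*8166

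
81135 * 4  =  324540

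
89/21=89/21 = 4.24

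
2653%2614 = 39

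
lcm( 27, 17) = 459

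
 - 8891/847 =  - 8891/847 = -  10.50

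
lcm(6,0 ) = 0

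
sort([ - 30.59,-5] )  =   [ - 30.59, - 5]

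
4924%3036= 1888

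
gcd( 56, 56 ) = 56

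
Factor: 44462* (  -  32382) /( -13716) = 39993569/381  =  3^(  -  1)*7^1*11^1*43^1 * 47^1*127^(  -  1)*257^1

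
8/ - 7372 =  - 2/1843=   - 0.00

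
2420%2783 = 2420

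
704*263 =185152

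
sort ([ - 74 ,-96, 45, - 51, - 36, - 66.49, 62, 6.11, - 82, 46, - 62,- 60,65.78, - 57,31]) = [ - 96, - 82, - 74, - 66.49 , - 62, - 60, - 57,-51,- 36,  6.11 , 31, 45, 46, 62, 65.78]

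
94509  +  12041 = 106550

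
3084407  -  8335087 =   -  5250680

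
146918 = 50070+96848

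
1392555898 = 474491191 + 918064707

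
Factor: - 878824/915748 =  - 2^1*37^1*47^ ( - 1)* 2969^1  *  4871^( - 1 ) = - 219706/228937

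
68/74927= 68/74927  =  0.00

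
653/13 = 50+ 3/13 = 50.23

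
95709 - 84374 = 11335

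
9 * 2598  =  23382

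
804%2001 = 804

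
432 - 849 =-417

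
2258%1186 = 1072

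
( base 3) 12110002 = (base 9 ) 5402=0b111110000011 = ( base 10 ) 3971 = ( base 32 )3S3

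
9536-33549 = -24013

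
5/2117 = 5/2117 = 0.00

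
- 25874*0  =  0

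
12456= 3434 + 9022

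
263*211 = 55493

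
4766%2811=1955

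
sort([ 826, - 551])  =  [ - 551, 826]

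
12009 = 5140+6869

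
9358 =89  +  9269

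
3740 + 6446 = 10186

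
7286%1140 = 446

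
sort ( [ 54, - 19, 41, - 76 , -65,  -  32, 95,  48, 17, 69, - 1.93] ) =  [ - 76, - 65, - 32, - 19, - 1.93, 17,41,48, 54,69,95]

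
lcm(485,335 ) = 32495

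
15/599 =15/599= 0.03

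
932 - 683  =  249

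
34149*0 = 0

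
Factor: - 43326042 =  - 2^1 * 3^1*19^1*389^1*977^1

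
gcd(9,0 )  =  9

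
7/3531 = 7/3531=0.00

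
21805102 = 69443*314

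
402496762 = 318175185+84321577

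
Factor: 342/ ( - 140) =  - 171/70 = - 2^( - 1) * 3^2*5^( - 1) * 7^( - 1)*19^1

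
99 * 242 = 23958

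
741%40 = 21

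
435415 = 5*87083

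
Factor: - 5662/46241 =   -  2^1 * 13^( - 1 )*19^1 *149^1*3557^( - 1)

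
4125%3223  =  902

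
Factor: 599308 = 2^2*149827^1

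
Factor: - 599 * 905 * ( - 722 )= 2^1 * 5^1 * 19^2 * 181^1 * 599^1 = 391392590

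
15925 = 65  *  245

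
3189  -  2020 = 1169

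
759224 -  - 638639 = 1397863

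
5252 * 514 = 2699528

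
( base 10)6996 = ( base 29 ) 897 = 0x1b54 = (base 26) a92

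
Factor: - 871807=-271^1*3217^1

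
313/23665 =313/23665 = 0.01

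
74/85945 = 74/85945 = 0.00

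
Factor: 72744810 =2^1 * 3^1 * 5^1 * 2424827^1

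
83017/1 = 83017 = 83017.00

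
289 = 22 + 267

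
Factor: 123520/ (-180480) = -2^( - 1)*3^( - 1)*47^( - 1 )*193^1 = -193/282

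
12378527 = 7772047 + 4606480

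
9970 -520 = 9450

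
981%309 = 54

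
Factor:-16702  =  - 2^1*7^1*1193^1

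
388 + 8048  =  8436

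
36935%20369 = 16566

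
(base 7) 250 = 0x85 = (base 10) 133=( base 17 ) 7e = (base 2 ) 10000101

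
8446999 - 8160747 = 286252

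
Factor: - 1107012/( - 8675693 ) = 2^2*3^1 * 13^(  -  1 )*92251^1*667361^( - 1) 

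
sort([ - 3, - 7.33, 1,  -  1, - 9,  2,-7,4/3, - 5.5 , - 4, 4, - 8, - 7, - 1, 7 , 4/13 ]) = [ - 9,-8, - 7.33, -7, - 7, - 5.5, - 4 , - 3, - 1, - 1, 4/13, 1,4/3,2, 4, 7 ]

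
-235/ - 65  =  3 + 8/13 = 3.62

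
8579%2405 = 1364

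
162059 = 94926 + 67133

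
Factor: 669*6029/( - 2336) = -2^(-5 )*3^1*73^( - 1)*223^1*6029^1 = - 4033401/2336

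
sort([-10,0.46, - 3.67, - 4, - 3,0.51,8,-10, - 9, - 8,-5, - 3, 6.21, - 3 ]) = [ - 10, - 10,-9,-8, - 5, - 4 , - 3.67, - 3,-3,-3,0.46,0.51, 6.21,8] 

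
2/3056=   1/1528 =0.00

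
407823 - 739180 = - 331357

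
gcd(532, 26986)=2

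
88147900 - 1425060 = 86722840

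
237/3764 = 237/3764 = 0.06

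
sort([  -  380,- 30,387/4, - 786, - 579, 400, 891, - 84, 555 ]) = [-786,  -  579, - 380,- 84, - 30, 387/4, 400, 555, 891]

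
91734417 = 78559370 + 13175047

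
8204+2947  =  11151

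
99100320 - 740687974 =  -641587654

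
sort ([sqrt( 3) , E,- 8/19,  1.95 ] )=[  -  8/19,sqrt( 3 ),1.95,E]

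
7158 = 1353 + 5805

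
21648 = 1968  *11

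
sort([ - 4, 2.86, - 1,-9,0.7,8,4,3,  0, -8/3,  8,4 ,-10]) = [ - 10,-9, - 4, - 8/3,-1, 0,0.7 , 2.86 , 3,  4 , 4,8,  8]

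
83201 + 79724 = 162925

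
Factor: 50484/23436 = 3^( - 2 )*31^(-1) * 601^1 = 601/279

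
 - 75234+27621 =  - 47613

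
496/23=21 + 13/23 =21.57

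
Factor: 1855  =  5^1*7^1*53^1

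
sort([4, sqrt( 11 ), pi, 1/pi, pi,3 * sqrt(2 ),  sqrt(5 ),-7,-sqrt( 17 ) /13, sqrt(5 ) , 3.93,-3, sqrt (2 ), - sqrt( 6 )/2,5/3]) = [ - 7, - 3, - sqrt(6) /2,  -  sqrt( 17 ) /13,1/pi,sqrt(2),  5/3, sqrt(5 ), sqrt(5), pi, pi, sqrt(11 ),3.93,4, 3*sqrt( 2 ) ] 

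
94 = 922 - 828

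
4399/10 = 439+ 9/10 = 439.90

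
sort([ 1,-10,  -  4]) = [  -  10, - 4,1] 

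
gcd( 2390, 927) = 1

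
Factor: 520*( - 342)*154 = - 27387360 = - 2^5 * 3^2*5^1*7^1*11^1*13^1*19^1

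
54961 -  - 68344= 123305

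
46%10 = 6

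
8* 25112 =200896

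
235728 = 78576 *3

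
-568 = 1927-2495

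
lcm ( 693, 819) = 9009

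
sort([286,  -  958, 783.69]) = [-958, 286,783.69] 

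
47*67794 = 3186318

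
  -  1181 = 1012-2193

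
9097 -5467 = 3630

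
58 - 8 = 50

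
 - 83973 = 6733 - 90706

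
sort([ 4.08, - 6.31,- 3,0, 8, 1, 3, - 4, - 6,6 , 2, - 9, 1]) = [ - 9 , - 6.31, - 6, - 4, - 3, 0, 1,1,2,3, 4.08,6 , 8]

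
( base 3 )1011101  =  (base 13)502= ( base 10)847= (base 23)1dj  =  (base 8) 1517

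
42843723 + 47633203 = 90476926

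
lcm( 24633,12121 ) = 763623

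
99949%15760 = 5389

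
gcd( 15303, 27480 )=3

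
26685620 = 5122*5210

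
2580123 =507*5089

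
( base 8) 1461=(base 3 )1010021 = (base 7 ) 2245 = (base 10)817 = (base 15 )397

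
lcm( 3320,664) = 3320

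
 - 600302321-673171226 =-1273473547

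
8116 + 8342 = 16458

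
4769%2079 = 611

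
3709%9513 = 3709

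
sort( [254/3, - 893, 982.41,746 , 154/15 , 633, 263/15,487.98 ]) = [ - 893, 154/15,263/15,254/3, 487.98 , 633, 746  ,  982.41] 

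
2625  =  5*525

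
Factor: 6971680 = 2^5*5^1*43573^1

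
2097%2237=2097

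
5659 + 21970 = 27629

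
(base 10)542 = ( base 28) ja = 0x21E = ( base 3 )202002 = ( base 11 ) 453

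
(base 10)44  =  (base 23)1L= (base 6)112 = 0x2c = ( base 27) 1h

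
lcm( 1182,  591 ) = 1182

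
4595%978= 683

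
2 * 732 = 1464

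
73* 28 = 2044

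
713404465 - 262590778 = 450813687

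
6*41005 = 246030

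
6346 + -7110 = -764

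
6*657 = 3942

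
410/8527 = 410/8527 = 0.05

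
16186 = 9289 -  - 6897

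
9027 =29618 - 20591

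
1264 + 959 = 2223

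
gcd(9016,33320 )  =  392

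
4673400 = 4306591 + 366809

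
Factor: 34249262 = 2^1*1597^1*10723^1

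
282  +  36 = 318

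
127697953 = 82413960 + 45283993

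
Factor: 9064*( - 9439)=- 2^3*11^1*103^1 * 9439^1 = -  85555096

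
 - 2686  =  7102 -9788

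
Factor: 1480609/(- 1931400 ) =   -  2^(  -  3 ) *3^( -2)*5^(-2) *13^2 *29^(-1 ) * 37^(-1)*8761^1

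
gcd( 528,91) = 1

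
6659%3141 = 377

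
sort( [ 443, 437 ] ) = [437, 443]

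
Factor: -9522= - 2^1*3^2*23^2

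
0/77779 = 0 = 0.00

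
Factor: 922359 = 3^1*53^1 * 5801^1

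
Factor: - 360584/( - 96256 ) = 2^ ( - 8 ) *7^1 *137^1 = 959/256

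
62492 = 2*31246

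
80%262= 80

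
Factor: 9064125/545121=1007125/60569 = 5^3 * 7^1 * 37^(  -  1)*1151^1*1637^(-1 )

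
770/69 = 11 + 11/69 = 11.16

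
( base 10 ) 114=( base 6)310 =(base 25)4e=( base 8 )162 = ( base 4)1302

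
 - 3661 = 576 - 4237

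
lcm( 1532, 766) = 1532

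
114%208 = 114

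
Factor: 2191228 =2^2 *13^1*42139^1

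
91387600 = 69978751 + 21408849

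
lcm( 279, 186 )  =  558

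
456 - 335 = 121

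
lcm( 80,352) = 1760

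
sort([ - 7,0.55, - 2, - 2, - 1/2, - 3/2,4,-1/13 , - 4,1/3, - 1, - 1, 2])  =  [ - 7, - 4, - 2, - 2, - 3/2, - 1, - 1, - 1/2, - 1/13 , 1/3,0.55, 2,  4 ] 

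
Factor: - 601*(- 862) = 518062  =  2^1*431^1 * 601^1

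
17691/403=17691/403  =  43.90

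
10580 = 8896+1684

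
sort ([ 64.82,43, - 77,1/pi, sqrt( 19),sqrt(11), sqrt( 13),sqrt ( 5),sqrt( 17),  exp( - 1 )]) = [ - 77, 1/pi,exp(  -  1),sqrt(5),sqrt (11 ),sqrt(13),  sqrt(17 ),sqrt(19 ),43, 64.82 ] 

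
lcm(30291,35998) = 2483862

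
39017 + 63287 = 102304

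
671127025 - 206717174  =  464409851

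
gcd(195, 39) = 39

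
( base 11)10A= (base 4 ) 2003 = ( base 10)131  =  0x83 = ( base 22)5L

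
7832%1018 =706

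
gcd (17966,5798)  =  26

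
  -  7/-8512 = 1/1216 = 0.00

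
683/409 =683/409=1.67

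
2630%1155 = 320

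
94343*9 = 849087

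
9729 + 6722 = 16451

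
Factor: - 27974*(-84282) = 2357704668 =2^2 * 3^1*11^1*71^1*197^1* 1277^1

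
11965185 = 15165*789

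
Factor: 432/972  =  4/9 =2^2*3^ ( - 2)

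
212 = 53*4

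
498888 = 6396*78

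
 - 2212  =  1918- 4130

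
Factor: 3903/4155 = 1301/1385 = 5^( - 1)*277^ ( - 1)*1301^1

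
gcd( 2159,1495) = 1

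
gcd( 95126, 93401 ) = 1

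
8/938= 4/469 = 0.01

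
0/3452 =0 = 0.00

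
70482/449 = 70482/449 = 156.98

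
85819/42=85819/42 = 2043.31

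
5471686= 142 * 38533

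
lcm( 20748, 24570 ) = 933660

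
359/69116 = 359/69116 = 0.01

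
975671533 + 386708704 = 1362380237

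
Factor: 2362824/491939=2^3 * 3^3*7^(  -  1)*31^(  -  1)*2267^ ( - 1 )*10939^1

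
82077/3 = 27359 = 27359.00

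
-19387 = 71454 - 90841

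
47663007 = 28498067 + 19164940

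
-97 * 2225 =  - 215825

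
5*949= 4745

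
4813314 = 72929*66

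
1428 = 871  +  557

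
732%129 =87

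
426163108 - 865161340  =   -438998232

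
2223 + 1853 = 4076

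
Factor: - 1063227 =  - 3^1*11^2*29^1* 101^1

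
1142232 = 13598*84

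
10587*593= 6278091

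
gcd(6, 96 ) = 6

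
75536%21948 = 9692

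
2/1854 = 1/927=0.00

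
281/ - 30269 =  - 1 + 29988/30269 =- 0.01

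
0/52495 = 0 =0.00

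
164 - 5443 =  - 5279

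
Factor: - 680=-2^3 * 5^1*17^1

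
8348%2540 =728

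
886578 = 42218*21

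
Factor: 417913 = 41^1 * 10193^1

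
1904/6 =317 + 1/3 = 317.33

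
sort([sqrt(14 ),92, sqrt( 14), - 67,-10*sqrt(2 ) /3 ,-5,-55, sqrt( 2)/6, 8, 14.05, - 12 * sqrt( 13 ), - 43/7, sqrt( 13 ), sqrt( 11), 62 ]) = [ - 67, - 55, - 12  *sqrt( 13 ),-43/7, - 5, - 10*sqrt(2 ) /3, sqrt( 2 ) /6,sqrt( 11 ),sqrt (13 ),sqrt( 14 ), sqrt( 14 ) , 8 , 14.05,62,92] 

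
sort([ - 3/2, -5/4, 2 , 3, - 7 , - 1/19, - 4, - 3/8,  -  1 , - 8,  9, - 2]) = [ - 8, - 7, - 4 , - 2, - 3/2, - 5/4, - 1, - 3/8, - 1/19, 2,3,9] 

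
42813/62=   42813/62=690.53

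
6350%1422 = 662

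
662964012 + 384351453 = 1047315465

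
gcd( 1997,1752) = 1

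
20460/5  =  4092 = 4092.00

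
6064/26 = 3032/13=233.23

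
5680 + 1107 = 6787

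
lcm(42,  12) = 84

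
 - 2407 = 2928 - 5335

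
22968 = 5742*4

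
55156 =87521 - 32365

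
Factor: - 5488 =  - 2^4*7^3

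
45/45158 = 45/45158 = 0.00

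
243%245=243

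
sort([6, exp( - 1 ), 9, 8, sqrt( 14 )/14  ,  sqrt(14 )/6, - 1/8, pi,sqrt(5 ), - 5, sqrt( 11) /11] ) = [ - 5,-1/8, sqrt( 14 )/14, sqrt( 11)/11,  exp( - 1),sqrt( 14 ) /6, sqrt( 5 ),  pi, 6, 8,  9]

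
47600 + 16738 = 64338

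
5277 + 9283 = 14560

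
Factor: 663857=663857^1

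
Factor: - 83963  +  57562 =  - 17^1*1553^1 =- 26401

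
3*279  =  837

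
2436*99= 241164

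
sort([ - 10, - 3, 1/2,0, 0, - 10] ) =[ - 10, - 10, - 3, 0, 0,1/2 ] 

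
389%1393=389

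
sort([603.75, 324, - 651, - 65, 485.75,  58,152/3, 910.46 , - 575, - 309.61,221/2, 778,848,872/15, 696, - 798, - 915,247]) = [-915, - 798, - 651, - 575,  -  309.61,  -  65,152/3,58,872/15 , 221/2,  247,324, 485.75,  603.75,696,778, 848, 910.46] 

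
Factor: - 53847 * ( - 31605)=1701834435 = 3^3*5^1*7^2 * 31^1 * 43^1 * 193^1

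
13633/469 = 29 + 32/469 = 29.07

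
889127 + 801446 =1690573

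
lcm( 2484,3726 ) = 7452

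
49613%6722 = 2559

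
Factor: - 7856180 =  - 2^2*5^1*392809^1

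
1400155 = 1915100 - 514945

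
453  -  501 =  - 48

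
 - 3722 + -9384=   -13106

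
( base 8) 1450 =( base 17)2D9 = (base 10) 808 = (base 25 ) 178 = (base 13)4A2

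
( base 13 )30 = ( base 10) 39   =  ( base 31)18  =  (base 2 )100111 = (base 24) 1f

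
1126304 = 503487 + 622817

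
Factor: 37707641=37707641^1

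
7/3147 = 7/3147 = 0.00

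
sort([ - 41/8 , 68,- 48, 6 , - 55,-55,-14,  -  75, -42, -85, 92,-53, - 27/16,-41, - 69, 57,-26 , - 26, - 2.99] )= [ - 85,-75, - 69 ,-55, - 55, - 53, - 48, - 42,-41, -26, - 26, - 14, - 41/8, - 2.99,  -  27/16,6,57, 68 , 92 ] 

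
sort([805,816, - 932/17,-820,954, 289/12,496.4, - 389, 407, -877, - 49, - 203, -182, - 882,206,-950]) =[ - 950,-882, - 877, - 820,-389, - 203,-182,-932/17, - 49,289/12, 206,407,496.4,805,816, 954]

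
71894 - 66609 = 5285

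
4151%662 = 179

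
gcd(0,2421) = 2421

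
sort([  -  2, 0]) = [ - 2, 0]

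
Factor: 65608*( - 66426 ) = -2^4*3^1*59^1*139^1*11071^1  =  - 4358077008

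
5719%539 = 329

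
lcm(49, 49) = 49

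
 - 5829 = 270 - 6099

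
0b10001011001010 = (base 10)8906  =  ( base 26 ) d4e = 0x22CA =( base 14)3362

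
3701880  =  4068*910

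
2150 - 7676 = -5526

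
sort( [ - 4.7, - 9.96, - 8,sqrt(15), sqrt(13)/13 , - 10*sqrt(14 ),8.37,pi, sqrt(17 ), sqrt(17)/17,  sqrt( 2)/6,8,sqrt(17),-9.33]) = [- 10*sqrt( 14 ), - 9.96 ,  -  9.33, - 8, - 4.7,sqrt(2)/6,  sqrt(17 ) /17,  sqrt(13 )/13,pi, sqrt(15), sqrt(17 ), sqrt( 17),  8,8.37] 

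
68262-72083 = - 3821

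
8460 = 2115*4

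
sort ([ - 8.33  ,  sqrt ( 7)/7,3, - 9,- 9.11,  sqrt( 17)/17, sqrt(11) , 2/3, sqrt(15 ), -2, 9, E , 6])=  [-9.11, - 9, - 8.33, - 2,sqrt( 17 ) /17,sqrt(7 ) /7  ,  2/3,E,3, sqrt( 11), sqrt( 15), 6,  9 ]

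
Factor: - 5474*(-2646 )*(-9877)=-143060482908 =- 2^2*3^3*7^4*17^2*23^1*83^1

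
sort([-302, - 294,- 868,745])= [  -  868, - 302, - 294,  745] 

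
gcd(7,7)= 7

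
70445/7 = 10063 + 4/7 = 10063.57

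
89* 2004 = 178356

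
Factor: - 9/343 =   -  3^2 * 7^(  -  3)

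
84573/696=28191/232 = 121.51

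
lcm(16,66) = 528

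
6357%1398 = 765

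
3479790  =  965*3606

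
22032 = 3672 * 6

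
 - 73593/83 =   -  73593/83 = - 886.66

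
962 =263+699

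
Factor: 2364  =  2^2*3^1*197^1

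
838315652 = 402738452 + 435577200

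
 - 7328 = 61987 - 69315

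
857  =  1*857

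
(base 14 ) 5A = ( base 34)2c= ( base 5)310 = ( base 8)120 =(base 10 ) 80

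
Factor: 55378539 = 3^3*43^1*47699^1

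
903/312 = 2 + 93/104=   2.89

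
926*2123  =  1965898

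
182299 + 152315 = 334614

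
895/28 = 31 + 27/28 = 31.96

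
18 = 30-12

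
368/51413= 368/51413=0.01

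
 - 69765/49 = - 69765/49= -1423.78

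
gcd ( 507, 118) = 1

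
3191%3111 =80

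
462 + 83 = 545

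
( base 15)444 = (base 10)964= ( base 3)1022201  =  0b1111000100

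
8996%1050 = 596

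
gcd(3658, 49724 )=62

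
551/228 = 29/12=2.42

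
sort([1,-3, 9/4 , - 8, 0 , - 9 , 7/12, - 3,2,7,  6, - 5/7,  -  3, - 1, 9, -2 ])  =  [ - 9, - 8, - 3, - 3, - 3, - 2, - 1,-5/7,0,7/12,1 , 2,9/4, 6,7,9] 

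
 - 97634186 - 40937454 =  - 138571640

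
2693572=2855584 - 162012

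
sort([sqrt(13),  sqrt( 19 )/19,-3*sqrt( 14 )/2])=[ - 3*sqrt( 14 ) /2, sqrt( 19)/19, sqrt( 13 ) ] 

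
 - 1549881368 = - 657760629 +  - 892120739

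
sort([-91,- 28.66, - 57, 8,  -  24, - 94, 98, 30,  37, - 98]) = [-98,-94, - 91, - 57,  -  28.66,-24, 8, 30, 37, 98 ]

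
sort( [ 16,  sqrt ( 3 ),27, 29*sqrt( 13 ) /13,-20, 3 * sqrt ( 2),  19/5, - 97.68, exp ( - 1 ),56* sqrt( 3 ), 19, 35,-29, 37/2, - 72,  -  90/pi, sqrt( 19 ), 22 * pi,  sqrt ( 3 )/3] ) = [ - 97.68,-72, - 29, - 90/pi , - 20,exp( - 1), sqrt (3)/3 , sqrt(3 ), 19/5, 3 * sqrt ( 2 ), sqrt( 19),29*sqrt ( 13 )/13, 16, 37/2, 19, 27, 35, 22*pi, 56*sqrt( 3) ]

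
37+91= 128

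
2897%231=125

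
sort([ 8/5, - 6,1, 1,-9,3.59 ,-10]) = [ - 10, - 9  ,- 6, 1,1, 8/5,3.59]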